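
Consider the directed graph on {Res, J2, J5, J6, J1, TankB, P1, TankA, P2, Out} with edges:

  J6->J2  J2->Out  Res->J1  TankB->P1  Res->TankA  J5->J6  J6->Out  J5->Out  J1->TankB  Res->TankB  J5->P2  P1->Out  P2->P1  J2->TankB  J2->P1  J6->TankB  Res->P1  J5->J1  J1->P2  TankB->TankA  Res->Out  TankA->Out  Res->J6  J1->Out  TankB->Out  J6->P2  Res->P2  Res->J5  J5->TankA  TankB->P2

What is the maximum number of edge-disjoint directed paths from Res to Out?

Assign every edge capacity 1; by Menger, the answer equals the max flow.
Path Res→Out (+1); total 1.
Path Res→J5→Out (+1); total 2.
Path Res→J6→Out (+1); total 3.
Path Res→J1→Out (+1); total 4.
Path Res→TankB→Out (+1); total 5.
Path Res→P1→Out (+1); total 6.
Path Res→TankA→Out (+1); total 7.
No residual Res→Out path; max flow = 7.
Certifying cut of size 7: {P1→Out, Res→J1, Res→J5, Res→J6, Res→Out, Res→TankA, Res→TankB}.

7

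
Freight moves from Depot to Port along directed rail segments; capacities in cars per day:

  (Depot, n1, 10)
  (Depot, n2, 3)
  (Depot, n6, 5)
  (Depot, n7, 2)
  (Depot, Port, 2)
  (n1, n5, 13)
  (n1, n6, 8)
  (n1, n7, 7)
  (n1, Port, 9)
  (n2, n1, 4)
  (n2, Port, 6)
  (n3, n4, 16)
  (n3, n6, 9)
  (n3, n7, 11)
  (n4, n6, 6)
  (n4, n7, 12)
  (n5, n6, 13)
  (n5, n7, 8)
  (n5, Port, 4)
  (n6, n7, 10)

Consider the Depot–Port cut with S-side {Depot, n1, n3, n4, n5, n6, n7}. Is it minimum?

Given cut capacity: 3 + 2 + 9 + 4 = 18.
Augment Depot→Port: bottleneck 2, flow now 2.
Augment Depot→n1→Port: bottleneck 9, flow now 11.
Augment Depot→n2→Port: bottleneck 3, flow now 14.
Augment Depot→n1→n5→Port: bottleneck 1, flow now 15.
No augmenting path remains; maximum flow = 15.
In the residual graph, reachable from Depot: {Depot, n6, n7}.
Min-cut edges: Depot→n1 (10), Depot→n2 (3), Depot→Port (2); capacity 10 + 3 + 2 = 15.
Cut capacity 18 exceeds the max flow 15, so it is not minimum.

No — its capacity is 18, but the minimum cut has capacity 15.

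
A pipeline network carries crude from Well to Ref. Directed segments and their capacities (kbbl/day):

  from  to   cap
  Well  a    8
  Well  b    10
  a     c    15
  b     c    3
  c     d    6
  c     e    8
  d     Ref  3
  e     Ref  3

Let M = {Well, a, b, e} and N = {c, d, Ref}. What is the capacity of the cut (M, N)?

Edges leaving {Well, a, b, e}: a→c (15), b→c (3), e→Ref (3).
Cut capacity = 15 + 3 + 3 = 21.

21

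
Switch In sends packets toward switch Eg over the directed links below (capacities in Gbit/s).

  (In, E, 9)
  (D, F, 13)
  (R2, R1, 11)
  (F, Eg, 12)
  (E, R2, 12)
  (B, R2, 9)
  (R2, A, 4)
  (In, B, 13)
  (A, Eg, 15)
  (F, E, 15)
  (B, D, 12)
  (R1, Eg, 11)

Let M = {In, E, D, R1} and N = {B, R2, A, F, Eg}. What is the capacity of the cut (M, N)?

49

Edges leaving {In, E, D, R1}: In→B (13), E→R2 (12), D→F (13), R1→Eg (11).
Cut capacity = 13 + 12 + 13 + 11 = 49.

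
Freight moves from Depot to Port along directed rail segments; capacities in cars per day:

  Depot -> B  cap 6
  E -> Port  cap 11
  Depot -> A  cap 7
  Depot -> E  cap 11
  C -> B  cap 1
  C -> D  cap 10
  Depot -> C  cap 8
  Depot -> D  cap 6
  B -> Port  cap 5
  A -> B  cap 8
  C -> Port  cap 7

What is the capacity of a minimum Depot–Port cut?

Augment Depot→B→Port: bottleneck 5, flow now 5.
Augment Depot→C→Port: bottleneck 7, flow now 12.
Augment Depot→E→Port: bottleneck 11, flow now 23.
No augmenting path remains; maximum flow = 23.
By max-flow min-cut, the minimum cut capacity equals the max flow.
In the residual graph, reachable from Depot: {Depot, A, B, C, D}.
Min-cut edges: Depot→E (11), B→Port (5), C→Port (7); capacity 11 + 5 + 7 = 23.

23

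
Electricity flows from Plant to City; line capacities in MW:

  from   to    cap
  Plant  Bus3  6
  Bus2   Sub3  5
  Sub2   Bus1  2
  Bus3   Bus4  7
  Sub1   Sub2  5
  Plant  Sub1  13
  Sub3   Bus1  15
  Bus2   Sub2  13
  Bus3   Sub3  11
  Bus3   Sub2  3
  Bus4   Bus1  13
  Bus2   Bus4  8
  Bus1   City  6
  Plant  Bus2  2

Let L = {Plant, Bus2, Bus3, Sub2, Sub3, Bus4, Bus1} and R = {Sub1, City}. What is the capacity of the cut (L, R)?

19

Edges leaving {Plant, Bus2, Bus3, Sub2, Sub3, Bus4, Bus1}: Plant→Sub1 (13), Bus1→City (6).
Cut capacity = 13 + 6 = 19.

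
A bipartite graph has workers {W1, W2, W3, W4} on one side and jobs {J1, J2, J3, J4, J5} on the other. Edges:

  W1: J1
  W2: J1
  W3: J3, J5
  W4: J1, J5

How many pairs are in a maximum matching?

Unit-capacity flow: source→left, listed edges, right→sink; max matching = max flow.
Augmenting path W1→J1 (+1); matched 1.
Augmenting path W3→J3 (+1); matched 2.
Augmenting path W4→J5 (+1); matched 3.
No augmenting path remains; maximum matching = 3.
König certificate: {W3, W4, J1} is a vertex cover of size 3 (every listed pair touches it), so no matching can be larger.

3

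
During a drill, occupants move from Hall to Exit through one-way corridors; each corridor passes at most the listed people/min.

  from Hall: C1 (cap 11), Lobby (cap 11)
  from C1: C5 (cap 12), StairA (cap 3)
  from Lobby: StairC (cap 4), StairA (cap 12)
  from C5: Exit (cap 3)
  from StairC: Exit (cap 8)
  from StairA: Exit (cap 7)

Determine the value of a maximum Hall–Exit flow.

Augment Hall→C1→C5→Exit: bottleneck 3, flow now 3.
Augment Hall→C1→StairA→Exit: bottleneck 3, flow now 6.
Augment Hall→Lobby→StairC→Exit: bottleneck 4, flow now 10.
Augment Hall→Lobby→StairA→Exit: bottleneck 4, flow now 14.
No augmenting path remains; maximum flow = 14.
In the residual graph, reachable from Hall: {Hall, C1, Lobby, C5, StairA}.
Min-cut edges: Lobby→StairC (4), C5→Exit (3), StairA→Exit (7); capacity 4 + 3 + 7 = 14.
This cut is saturated, so no flow can exceed 14.

14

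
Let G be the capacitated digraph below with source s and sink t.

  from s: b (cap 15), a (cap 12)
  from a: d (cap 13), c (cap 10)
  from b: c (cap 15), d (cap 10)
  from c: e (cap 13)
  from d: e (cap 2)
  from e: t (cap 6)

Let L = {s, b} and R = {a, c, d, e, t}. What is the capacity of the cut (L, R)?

Edges leaving {s, b}: s→a (12), b→c (15), b→d (10).
Cut capacity = 12 + 15 + 10 = 37.

37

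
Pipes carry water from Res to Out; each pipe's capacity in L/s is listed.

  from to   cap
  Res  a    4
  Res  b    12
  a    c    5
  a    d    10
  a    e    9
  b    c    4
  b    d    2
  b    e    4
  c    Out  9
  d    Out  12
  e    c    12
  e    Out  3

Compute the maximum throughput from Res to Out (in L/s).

14

Augment Res→a→c→Out: bottleneck 4, flow now 4.
Augment Res→b→c→Out: bottleneck 4, flow now 8.
Augment Res→b→d→Out: bottleneck 2, flow now 10.
Augment Res→b→e→Out: bottleneck 3, flow now 13.
Augment Res→b→e→c→Out: bottleneck 1, flow now 14.
No augmenting path remains; maximum flow = 14.
In the residual graph, reachable from Res: {Res, b}.
Min-cut edges: Res→a (4), b→c (4), b→d (2), b→e (4); capacity 4 + 4 + 2 + 4 = 14.
This cut is saturated, so no flow can exceed 14.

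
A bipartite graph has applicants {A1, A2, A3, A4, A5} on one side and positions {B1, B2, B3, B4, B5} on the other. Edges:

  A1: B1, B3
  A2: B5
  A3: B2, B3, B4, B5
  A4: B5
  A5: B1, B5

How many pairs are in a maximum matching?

Unit-capacity flow: source→left, listed edges, right→sink; max matching = max flow.
Augmenting path A1→B1 (+1); matched 1.
Augmenting path A2→B5 (+1); matched 2.
Augmenting path A3→B2 (+1); matched 3.
Augmenting path A5→B1→A1→B3 (+1); matched 4.
No augmenting path remains; maximum matching = 4.
König certificate: {A1, A3, A5, B5} is a vertex cover of size 4 (every listed pair touches it), so no matching can be larger.

4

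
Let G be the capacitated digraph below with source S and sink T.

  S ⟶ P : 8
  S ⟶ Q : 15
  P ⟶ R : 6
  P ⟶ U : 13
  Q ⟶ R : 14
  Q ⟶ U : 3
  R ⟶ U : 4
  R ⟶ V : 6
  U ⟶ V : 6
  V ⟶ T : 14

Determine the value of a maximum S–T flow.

Augment S→P→R→V→T: bottleneck 6, flow now 6.
Augment S→P→U→V→T: bottleneck 2, flow now 8.
Augment S→Q→U→V→T: bottleneck 3, flow now 11.
Augment S→Q→R→U→V→T: bottleneck 1, flow now 12.
No augmenting path remains; maximum flow = 12.
In the residual graph, reachable from S: {S, P, Q, R, U}.
Min-cut edges: R→V (6), U→V (6); capacity 6 + 6 = 12.
This cut is saturated, so no flow can exceed 12.

12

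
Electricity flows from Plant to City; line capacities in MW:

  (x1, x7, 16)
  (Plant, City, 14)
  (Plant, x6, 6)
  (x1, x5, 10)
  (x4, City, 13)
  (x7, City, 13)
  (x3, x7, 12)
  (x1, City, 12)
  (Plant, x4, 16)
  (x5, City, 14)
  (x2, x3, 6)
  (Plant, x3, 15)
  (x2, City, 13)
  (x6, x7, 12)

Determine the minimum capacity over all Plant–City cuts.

40

Augment Plant→City: bottleneck 14, flow now 14.
Augment Plant→x4→City: bottleneck 13, flow now 27.
Augment Plant→x3→x7→City: bottleneck 12, flow now 39.
Augment Plant→x6→x7→City: bottleneck 1, flow now 40.
No augmenting path remains; maximum flow = 40.
By max-flow min-cut, the minimum cut capacity equals the max flow.
In the residual graph, reachable from Plant: {Plant, x3, x4, x6, x7}.
Min-cut edges: Plant→City (14), x4→City (13), x7→City (13); capacity 14 + 13 + 13 = 40.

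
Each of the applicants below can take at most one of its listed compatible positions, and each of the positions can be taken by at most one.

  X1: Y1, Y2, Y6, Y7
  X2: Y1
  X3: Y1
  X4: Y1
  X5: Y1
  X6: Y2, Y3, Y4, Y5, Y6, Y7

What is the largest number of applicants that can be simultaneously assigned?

3

Unit-capacity flow: source→left, listed edges, right→sink; max matching = max flow.
Augmenting path X1→Y1 (+1); matched 1.
Augmenting path X6→Y2 (+1); matched 2.
Augmenting path X2→Y1→X1→Y6 (+1); matched 3.
No augmenting path remains; maximum matching = 3.
König certificate: {X1, X6, Y1} is a vertex cover of size 3 (every listed pair touches it), so no matching can be larger.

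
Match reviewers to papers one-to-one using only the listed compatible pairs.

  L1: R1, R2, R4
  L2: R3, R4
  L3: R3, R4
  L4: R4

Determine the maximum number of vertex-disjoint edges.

Unit-capacity flow: source→left, listed edges, right→sink; max matching = max flow.
Augmenting path L1→R1 (+1); matched 1.
Augmenting path L2→R3 (+1); matched 2.
Augmenting path L3→R4 (+1); matched 3.
No augmenting path remains; maximum matching = 3.
König certificate: {L1, R3, R4} is a vertex cover of size 3 (every listed pair touches it), so no matching can be larger.

3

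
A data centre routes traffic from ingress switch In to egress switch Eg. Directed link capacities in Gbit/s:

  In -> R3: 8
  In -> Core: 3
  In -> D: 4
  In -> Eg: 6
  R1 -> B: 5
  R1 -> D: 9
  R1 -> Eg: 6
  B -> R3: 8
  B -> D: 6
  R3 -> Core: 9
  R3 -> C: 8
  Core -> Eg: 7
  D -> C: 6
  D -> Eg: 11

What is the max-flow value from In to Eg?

17

Augment In→Eg: bottleneck 6, flow now 6.
Augment In→Core→Eg: bottleneck 3, flow now 9.
Augment In→D→Eg: bottleneck 4, flow now 13.
Augment In→R3→Core→Eg: bottleneck 4, flow now 17.
No augmenting path remains; maximum flow = 17.
In the residual graph, reachable from In: {In, R3, Core, C}.
Min-cut edges: In→D (4), In→Eg (6), Core→Eg (7); capacity 4 + 6 + 7 = 17.
This cut is saturated, so no flow can exceed 17.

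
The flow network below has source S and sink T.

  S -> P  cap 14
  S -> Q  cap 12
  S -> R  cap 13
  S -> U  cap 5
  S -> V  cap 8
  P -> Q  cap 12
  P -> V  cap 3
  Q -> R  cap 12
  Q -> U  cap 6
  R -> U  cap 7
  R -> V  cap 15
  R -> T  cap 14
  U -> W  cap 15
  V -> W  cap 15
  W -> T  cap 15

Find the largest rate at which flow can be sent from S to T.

29

Augment S→R→T: bottleneck 13, flow now 13.
Augment S→Q→R→T: bottleneck 1, flow now 14.
Augment S→U→W→T: bottleneck 5, flow now 19.
Augment S→V→W→T: bottleneck 8, flow now 27.
Augment S→P→V→W→T: bottleneck 2, flow now 29.
No augmenting path remains; maximum flow = 29.
In the residual graph, reachable from S: {S, P, Q, R, U, V, W}.
Min-cut edges: R→T (14), W→T (15); capacity 14 + 15 = 29.
This cut is saturated, so no flow can exceed 29.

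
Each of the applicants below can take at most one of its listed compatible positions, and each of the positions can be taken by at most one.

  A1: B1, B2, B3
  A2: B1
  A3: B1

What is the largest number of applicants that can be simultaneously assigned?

2

Unit-capacity flow: source→left, listed edges, right→sink; max matching = max flow.
Augmenting path A1→B1 (+1); matched 1.
Augmenting path A2→B1→A1→B2 (+1); matched 2.
No augmenting path remains; maximum matching = 2.
König certificate: {A1, B1} is a vertex cover of size 2 (every listed pair touches it), so no matching can be larger.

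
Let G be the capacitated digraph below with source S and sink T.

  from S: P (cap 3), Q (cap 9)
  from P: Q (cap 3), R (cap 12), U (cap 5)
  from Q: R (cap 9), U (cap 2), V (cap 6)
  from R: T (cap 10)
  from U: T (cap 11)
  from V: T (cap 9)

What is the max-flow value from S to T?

12

Augment S→P→R→T: bottleneck 3, flow now 3.
Augment S→Q→R→T: bottleneck 7, flow now 10.
Augment S→Q→U→T: bottleneck 2, flow now 12.
No augmenting path remains; maximum flow = 12.
In the residual graph, reachable from S: {S}.
Min-cut edges: S→P (3), S→Q (9); capacity 3 + 9 = 12.
This cut is saturated, so no flow can exceed 12.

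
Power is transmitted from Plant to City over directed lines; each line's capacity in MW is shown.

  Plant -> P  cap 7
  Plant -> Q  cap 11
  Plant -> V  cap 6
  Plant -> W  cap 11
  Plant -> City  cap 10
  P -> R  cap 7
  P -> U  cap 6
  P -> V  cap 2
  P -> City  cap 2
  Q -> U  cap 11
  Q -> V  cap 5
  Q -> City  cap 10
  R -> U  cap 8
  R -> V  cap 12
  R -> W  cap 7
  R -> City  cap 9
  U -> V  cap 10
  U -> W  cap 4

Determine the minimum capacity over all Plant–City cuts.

27

Augment Plant→City: bottleneck 10, flow now 10.
Augment Plant→P→City: bottleneck 2, flow now 12.
Augment Plant→Q→City: bottleneck 10, flow now 22.
Augment Plant→P→R→City: bottleneck 5, flow now 27.
No augmenting path remains; maximum flow = 27.
By max-flow min-cut, the minimum cut capacity equals the max flow.
In the residual graph, reachable from Plant: {Plant, Q, U, V, W}.
Min-cut edges: Plant→P (7), Plant→City (10), Q→City (10); capacity 7 + 10 + 10 = 27.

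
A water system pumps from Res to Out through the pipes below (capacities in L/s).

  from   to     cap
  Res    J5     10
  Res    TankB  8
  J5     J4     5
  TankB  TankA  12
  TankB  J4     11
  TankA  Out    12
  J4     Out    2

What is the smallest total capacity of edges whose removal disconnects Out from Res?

Augment Res→J5→J4→Out: bottleneck 2, flow now 2.
Augment Res→TankB→TankA→Out: bottleneck 8, flow now 10.
No augmenting path remains; maximum flow = 10.
By max-flow min-cut, the minimum cut capacity equals the max flow.
In the residual graph, reachable from Res: {Res, J5, J4}.
Min-cut edges: Res→TankB (8), J4→Out (2); capacity 8 + 2 = 10.

10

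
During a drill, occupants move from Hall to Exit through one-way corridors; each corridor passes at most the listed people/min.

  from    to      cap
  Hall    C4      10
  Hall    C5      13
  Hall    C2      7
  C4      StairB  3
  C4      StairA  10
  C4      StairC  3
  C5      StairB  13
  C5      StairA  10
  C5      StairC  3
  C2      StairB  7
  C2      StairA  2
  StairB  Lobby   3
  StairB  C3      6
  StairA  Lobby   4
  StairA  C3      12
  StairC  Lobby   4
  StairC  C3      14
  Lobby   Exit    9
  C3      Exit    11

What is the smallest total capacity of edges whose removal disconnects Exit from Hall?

Augment Hall→C4→StairB→Lobby→Exit: bottleneck 3, flow now 3.
Augment Hall→C4→StairA→Lobby→Exit: bottleneck 4, flow now 7.
Augment Hall→C4→StairA→C3→Exit: bottleneck 3, flow now 10.
Augment Hall→C5→StairB→C3→Exit: bottleneck 6, flow now 16.
Augment Hall→C5→StairA→C3→Exit: bottleneck 2, flow now 18.
Augment Hall→C5→StairC→Lobby→Exit: bottleneck 2, flow now 20.
No augmenting path remains; maximum flow = 20.
By max-flow min-cut, the minimum cut capacity equals the max flow.
In the residual graph, reachable from Hall: {Hall, C4, C5, C2, StairB, StairA, StairC, Lobby, C3}.
Min-cut edges: Lobby→Exit (9), C3→Exit (11); capacity 9 + 11 = 20.

20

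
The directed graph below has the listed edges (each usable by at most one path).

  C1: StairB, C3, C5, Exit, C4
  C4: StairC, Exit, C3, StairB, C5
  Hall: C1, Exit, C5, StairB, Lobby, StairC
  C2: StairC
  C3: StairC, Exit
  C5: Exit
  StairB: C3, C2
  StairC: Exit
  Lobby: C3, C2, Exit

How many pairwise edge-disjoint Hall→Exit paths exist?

Assign every edge capacity 1; by Menger, the answer equals the max flow.
Path Hall→Exit (+1); total 1.
Path Hall→Lobby→Exit (+1); total 2.
Path Hall→C1→Exit (+1); total 3.
Path Hall→StairC→Exit (+1); total 4.
Path Hall→C5→Exit (+1); total 5.
Path Hall→StairB→C3→Exit (+1); total 6.
No residual Hall→Exit path; max flow = 6.
Certifying cut of size 6: {Hall→C1, Hall→C5, Hall→Exit, Hall→Lobby, Hall→StairB, Hall→StairC}.

6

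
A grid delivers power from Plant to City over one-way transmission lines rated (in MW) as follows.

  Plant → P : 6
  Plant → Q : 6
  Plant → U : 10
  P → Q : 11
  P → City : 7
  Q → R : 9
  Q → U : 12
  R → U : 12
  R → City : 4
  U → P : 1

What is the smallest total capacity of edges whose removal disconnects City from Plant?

11

Augment Plant→P→City: bottleneck 6, flow now 6.
Augment Plant→Q→R→City: bottleneck 4, flow now 10.
Augment Plant→U→P→City: bottleneck 1, flow now 11.
No augmenting path remains; maximum flow = 11.
By max-flow min-cut, the minimum cut capacity equals the max flow.
In the residual graph, reachable from Plant: {Plant, Q, R, U}.
Min-cut edges: Plant→P (6), R→City (4), U→P (1); capacity 6 + 4 + 1 = 11.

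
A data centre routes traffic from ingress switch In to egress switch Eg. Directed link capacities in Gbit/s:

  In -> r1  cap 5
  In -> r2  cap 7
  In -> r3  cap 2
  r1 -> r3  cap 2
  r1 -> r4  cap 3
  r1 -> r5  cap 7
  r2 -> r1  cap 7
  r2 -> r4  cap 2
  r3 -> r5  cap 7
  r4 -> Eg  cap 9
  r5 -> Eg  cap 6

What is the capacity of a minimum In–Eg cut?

11

Augment In→r1→r4→Eg: bottleneck 3, flow now 3.
Augment In→r1→r5→Eg: bottleneck 2, flow now 5.
Augment In→r2→r4→Eg: bottleneck 2, flow now 7.
Augment In→r3→r5→Eg: bottleneck 2, flow now 9.
Augment In→r2→r1→r5→Eg: bottleneck 2, flow now 11.
No augmenting path remains; maximum flow = 11.
By max-flow min-cut, the minimum cut capacity equals the max flow.
In the residual graph, reachable from In: {In, r1, r2, r3, r5}.
Min-cut edges: r1→r4 (3), r2→r4 (2), r5→Eg (6); capacity 3 + 2 + 6 = 11.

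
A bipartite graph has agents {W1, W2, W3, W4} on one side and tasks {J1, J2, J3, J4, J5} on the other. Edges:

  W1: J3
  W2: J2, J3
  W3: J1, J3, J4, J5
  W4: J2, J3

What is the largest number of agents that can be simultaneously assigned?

3

Unit-capacity flow: source→left, listed edges, right→sink; max matching = max flow.
Augmenting path W1→J3 (+1); matched 1.
Augmenting path W2→J2 (+1); matched 2.
Augmenting path W3→J1 (+1); matched 3.
No augmenting path remains; maximum matching = 3.
König certificate: {W3, J2, J3} is a vertex cover of size 3 (every listed pair touches it), so no matching can be larger.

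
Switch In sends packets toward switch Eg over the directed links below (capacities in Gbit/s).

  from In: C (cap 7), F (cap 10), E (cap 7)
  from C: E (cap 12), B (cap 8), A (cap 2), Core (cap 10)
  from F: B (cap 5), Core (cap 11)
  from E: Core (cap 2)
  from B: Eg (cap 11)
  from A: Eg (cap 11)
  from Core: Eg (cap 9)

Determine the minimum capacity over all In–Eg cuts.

Augment In→C→B→Eg: bottleneck 7, flow now 7.
Augment In→F→B→Eg: bottleneck 4, flow now 11.
Augment In→F→Core→Eg: bottleneck 6, flow now 17.
Augment In→E→Core→Eg: bottleneck 2, flow now 19.
No augmenting path remains; maximum flow = 19.
By max-flow min-cut, the minimum cut capacity equals the max flow.
In the residual graph, reachable from In: {In, E}.
Min-cut edges: In→C (7), In→F (10), E→Core (2); capacity 7 + 10 + 2 = 19.

19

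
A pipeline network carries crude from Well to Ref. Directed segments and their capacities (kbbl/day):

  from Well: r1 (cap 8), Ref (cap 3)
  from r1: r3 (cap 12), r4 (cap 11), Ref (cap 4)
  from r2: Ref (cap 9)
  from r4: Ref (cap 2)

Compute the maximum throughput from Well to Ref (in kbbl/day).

9

Augment Well→Ref: bottleneck 3, flow now 3.
Augment Well→r1→Ref: bottleneck 4, flow now 7.
Augment Well→r1→r4→Ref: bottleneck 2, flow now 9.
No augmenting path remains; maximum flow = 9.
In the residual graph, reachable from Well: {Well, r1, r3, r4}.
Min-cut edges: Well→Ref (3), r1→Ref (4), r4→Ref (2); capacity 3 + 4 + 2 = 9.
This cut is saturated, so no flow can exceed 9.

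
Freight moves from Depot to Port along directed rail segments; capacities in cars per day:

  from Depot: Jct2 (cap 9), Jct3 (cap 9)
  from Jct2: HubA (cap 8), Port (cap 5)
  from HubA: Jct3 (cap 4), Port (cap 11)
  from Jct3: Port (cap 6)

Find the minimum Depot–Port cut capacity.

Augment Depot→Jct2→Port: bottleneck 5, flow now 5.
Augment Depot→Jct3→Port: bottleneck 6, flow now 11.
Augment Depot→Jct2→HubA→Port: bottleneck 4, flow now 15.
No augmenting path remains; maximum flow = 15.
By max-flow min-cut, the minimum cut capacity equals the max flow.
In the residual graph, reachable from Depot: {Depot, Jct3}.
Min-cut edges: Depot→Jct2 (9), Jct3→Port (6); capacity 9 + 6 = 15.

15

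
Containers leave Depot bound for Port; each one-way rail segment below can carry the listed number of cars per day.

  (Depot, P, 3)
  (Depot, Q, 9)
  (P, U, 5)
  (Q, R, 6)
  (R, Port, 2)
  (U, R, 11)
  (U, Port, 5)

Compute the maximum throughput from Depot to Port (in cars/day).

Augment Depot→P→U→Port: bottleneck 3, flow now 3.
Augment Depot→Q→R→Port: bottleneck 2, flow now 5.
No augmenting path remains; maximum flow = 5.
In the residual graph, reachable from Depot: {Depot, Q, R}.
Min-cut edges: Depot→P (3), R→Port (2); capacity 3 + 2 = 5.
This cut is saturated, so no flow can exceed 5.

5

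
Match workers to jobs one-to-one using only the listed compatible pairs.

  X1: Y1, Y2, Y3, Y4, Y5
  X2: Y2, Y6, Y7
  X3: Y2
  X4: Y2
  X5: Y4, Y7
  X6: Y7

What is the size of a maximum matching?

Unit-capacity flow: source→left, listed edges, right→sink; max matching = max flow.
Augmenting path X1→Y1 (+1); matched 1.
Augmenting path X2→Y2 (+1); matched 2.
Augmenting path X5→Y4 (+1); matched 3.
Augmenting path X6→Y7 (+1); matched 4.
Augmenting path X3→Y2→X2→Y6 (+1); matched 5.
No augmenting path remains; maximum matching = 5.
König certificate: {X1, X2, X5, X6, Y2} is a vertex cover of size 5 (every listed pair touches it), so no matching can be larger.

5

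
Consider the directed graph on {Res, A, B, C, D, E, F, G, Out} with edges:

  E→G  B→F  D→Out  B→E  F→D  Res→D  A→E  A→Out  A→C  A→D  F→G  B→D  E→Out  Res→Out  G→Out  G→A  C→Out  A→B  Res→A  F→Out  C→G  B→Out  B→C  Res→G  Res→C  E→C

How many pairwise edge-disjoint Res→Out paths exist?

5

Assign every edge capacity 1; by Menger, the answer equals the max flow.
Path Res→Out (+1); total 1.
Path Res→A→Out (+1); total 2.
Path Res→C→Out (+1); total 3.
Path Res→D→Out (+1); total 4.
Path Res→G→Out (+1); total 5.
No residual Res→Out path; max flow = 5.
Certifying cut of size 5: {Res→A, Res→C, Res→D, Res→G, Res→Out}.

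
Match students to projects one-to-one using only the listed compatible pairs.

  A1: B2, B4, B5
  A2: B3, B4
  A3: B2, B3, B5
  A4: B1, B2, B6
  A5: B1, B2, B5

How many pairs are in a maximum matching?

5

Unit-capacity flow: source→left, listed edges, right→sink; max matching = max flow.
Augmenting path A1→B2 (+1); matched 1.
Augmenting path A2→B3 (+1); matched 2.
Augmenting path A3→B5 (+1); matched 3.
Augmenting path A4→B1 (+1); matched 4.
Augmenting path A5→B1→A4→B6 (+1); matched 5.
No augmenting path remains; maximum matching = 5.
König certificate: {A1, A2, A3, A4, A5} is a vertex cover of size 5 (every listed pair touches it), so no matching can be larger.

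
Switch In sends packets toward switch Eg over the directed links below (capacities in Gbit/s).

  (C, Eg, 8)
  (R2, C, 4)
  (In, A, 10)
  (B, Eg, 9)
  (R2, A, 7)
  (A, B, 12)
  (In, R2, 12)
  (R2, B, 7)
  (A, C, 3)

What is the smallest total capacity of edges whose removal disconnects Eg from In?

16

Augment In→R2→C→Eg: bottleneck 4, flow now 4.
Augment In→R2→B→Eg: bottleneck 7, flow now 11.
Augment In→A→C→Eg: bottleneck 3, flow now 14.
Augment In→A→B→Eg: bottleneck 2, flow now 16.
No augmenting path remains; maximum flow = 16.
By max-flow min-cut, the minimum cut capacity equals the max flow.
In the residual graph, reachable from In: {In, R2, A, B}.
Min-cut edges: R2→C (4), A→C (3), B→Eg (9); capacity 4 + 3 + 9 = 16.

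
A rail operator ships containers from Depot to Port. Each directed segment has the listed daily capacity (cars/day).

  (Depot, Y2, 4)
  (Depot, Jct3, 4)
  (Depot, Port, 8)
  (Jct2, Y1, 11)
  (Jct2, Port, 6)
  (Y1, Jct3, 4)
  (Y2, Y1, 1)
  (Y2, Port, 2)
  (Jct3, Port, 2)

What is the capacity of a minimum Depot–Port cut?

Augment Depot→Port: bottleneck 8, flow now 8.
Augment Depot→Y2→Port: bottleneck 2, flow now 10.
Augment Depot→Jct3→Port: bottleneck 2, flow now 12.
No augmenting path remains; maximum flow = 12.
By max-flow min-cut, the minimum cut capacity equals the max flow.
In the residual graph, reachable from Depot: {Depot, Y1, Y2, Jct3}.
Min-cut edges: Depot→Port (8), Y2→Port (2), Jct3→Port (2); capacity 8 + 2 + 2 = 12.

12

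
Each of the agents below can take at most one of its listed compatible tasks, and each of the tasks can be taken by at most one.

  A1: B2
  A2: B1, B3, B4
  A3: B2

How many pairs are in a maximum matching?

2

Unit-capacity flow: source→left, listed edges, right→sink; max matching = max flow.
Augmenting path A1→B2 (+1); matched 1.
Augmenting path A2→B1 (+1); matched 2.
No augmenting path remains; maximum matching = 2.
König certificate: {A2, B2} is a vertex cover of size 2 (every listed pair touches it), so no matching can be larger.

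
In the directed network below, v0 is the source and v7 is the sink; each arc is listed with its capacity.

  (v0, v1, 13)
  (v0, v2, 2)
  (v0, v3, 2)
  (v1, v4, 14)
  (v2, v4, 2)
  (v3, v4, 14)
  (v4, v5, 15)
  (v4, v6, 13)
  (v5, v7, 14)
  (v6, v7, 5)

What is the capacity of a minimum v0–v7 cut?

Augment v0→v1→v4→v5→v7: bottleneck 13, flow now 13.
Augment v0→v2→v4→v5→v7: bottleneck 1, flow now 14.
Augment v0→v2→v4→v6→v7: bottleneck 1, flow now 15.
Augment v0→v3→v4→v6→v7: bottleneck 2, flow now 17.
No augmenting path remains; maximum flow = 17.
By max-flow min-cut, the minimum cut capacity equals the max flow.
In the residual graph, reachable from v0: {v0}.
Min-cut edges: v0→v1 (13), v0→v2 (2), v0→v3 (2); capacity 13 + 2 + 2 = 17.

17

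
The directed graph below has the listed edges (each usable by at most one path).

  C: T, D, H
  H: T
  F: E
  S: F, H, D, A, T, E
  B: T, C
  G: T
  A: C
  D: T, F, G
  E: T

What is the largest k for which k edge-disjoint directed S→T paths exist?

Assign every edge capacity 1; by Menger, the answer equals the max flow.
Path S→T (+1); total 1.
Path S→D→T (+1); total 2.
Path S→E→T (+1); total 3.
Path S→H→T (+1); total 4.
Path S→A→C→T (+1); total 5.
No residual S→T path; max flow = 5.
Certifying cut of size 5: {E→T, S→A, S→D, S→H, S→T}.

5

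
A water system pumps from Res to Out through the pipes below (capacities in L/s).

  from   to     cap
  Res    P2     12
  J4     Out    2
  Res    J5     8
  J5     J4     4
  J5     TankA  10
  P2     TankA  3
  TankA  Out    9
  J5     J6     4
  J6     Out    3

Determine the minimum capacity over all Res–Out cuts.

11

Augment Res→J5→TankA→Out: bottleneck 8, flow now 8.
Augment Res→P2→TankA→Out: bottleneck 1, flow now 9.
Augment Res→P2→TankA→J5→J6→Out: bottleneck 2, flow now 11. (uses reverse residual edge)
No augmenting path remains; maximum flow = 11.
By max-flow min-cut, the minimum cut capacity equals the max flow.
In the residual graph, reachable from Res: {Res, P2}.
Min-cut edges: Res→J5 (8), P2→TankA (3); capacity 8 + 3 = 11.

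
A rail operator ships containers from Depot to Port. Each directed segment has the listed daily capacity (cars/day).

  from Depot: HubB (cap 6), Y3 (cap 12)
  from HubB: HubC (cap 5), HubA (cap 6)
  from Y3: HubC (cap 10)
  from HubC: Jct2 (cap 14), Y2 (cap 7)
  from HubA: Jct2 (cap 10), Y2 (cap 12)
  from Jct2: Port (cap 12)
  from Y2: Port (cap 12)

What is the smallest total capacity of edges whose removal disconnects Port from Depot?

Augment Depot→HubB→HubC→Jct2→Port: bottleneck 5, flow now 5.
Augment Depot→HubB→HubA→Jct2→Port: bottleneck 1, flow now 6.
Augment Depot→Y3→HubC→Jct2→Port: bottleneck 6, flow now 12.
Augment Depot→Y3→HubC→Y2→Port: bottleneck 4, flow now 16.
No augmenting path remains; maximum flow = 16.
By max-flow min-cut, the minimum cut capacity equals the max flow.
In the residual graph, reachable from Depot: {Depot, Y3}.
Min-cut edges: Depot→HubB (6), Y3→HubC (10); capacity 6 + 10 = 16.

16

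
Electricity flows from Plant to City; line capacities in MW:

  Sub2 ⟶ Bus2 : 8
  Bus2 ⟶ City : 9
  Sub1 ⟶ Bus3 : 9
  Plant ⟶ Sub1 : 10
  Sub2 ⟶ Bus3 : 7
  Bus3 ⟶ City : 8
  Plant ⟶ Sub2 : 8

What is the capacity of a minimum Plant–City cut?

16

Augment Plant→Sub1→Bus3→City: bottleneck 8, flow now 8.
Augment Plant→Sub2→Bus2→City: bottleneck 8, flow now 16.
No augmenting path remains; maximum flow = 16.
By max-flow min-cut, the minimum cut capacity equals the max flow.
In the residual graph, reachable from Plant: {Plant, Sub1, Bus3}.
Min-cut edges: Plant→Sub2 (8), Bus3→City (8); capacity 8 + 8 = 16.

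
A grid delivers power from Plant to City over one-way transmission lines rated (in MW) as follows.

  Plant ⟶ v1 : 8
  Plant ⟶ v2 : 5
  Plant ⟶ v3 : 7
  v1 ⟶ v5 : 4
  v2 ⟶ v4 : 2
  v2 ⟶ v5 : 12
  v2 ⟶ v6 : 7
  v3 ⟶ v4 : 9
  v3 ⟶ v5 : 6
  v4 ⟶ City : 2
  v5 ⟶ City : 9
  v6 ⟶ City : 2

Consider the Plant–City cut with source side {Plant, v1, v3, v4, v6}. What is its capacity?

19

Edges leaving {Plant, v1, v3, v4, v6}: Plant→v2 (5), v1→v5 (4), v3→v5 (6), v4→City (2), v6→City (2).
Cut capacity = 5 + 4 + 6 + 2 + 2 = 19.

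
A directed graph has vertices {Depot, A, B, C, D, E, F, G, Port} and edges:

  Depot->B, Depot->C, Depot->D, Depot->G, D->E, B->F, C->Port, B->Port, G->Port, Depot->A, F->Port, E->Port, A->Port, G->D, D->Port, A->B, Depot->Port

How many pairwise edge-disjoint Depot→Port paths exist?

6

Assign every edge capacity 1; by Menger, the answer equals the max flow.
Path Depot→Port (+1); total 1.
Path Depot→A→Port (+1); total 2.
Path Depot→B→Port (+1); total 3.
Path Depot→C→Port (+1); total 4.
Path Depot→D→Port (+1); total 5.
Path Depot→G→Port (+1); total 6.
No residual Depot→Port path; max flow = 6.
Certifying cut of size 6: {Depot→A, Depot→B, Depot→C, Depot→D, Depot→G, Depot→Port}.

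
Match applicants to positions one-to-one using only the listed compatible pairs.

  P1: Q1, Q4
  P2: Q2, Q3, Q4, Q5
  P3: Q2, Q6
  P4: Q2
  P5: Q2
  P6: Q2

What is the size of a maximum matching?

Unit-capacity flow: source→left, listed edges, right→sink; max matching = max flow.
Augmenting path P1→Q1 (+1); matched 1.
Augmenting path P2→Q2 (+1); matched 2.
Augmenting path P3→Q6 (+1); matched 3.
Augmenting path P4→Q2→P2→Q3 (+1); matched 4.
No augmenting path remains; maximum matching = 4.
König certificate: {P1, P2, P3, Q2} is a vertex cover of size 4 (every listed pair touches it), so no matching can be larger.

4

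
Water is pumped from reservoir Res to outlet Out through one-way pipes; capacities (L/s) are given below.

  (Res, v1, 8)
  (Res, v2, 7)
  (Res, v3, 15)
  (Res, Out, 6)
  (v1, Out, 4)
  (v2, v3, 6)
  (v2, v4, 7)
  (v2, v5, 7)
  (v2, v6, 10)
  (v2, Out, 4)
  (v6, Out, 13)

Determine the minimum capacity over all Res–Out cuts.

Augment Res→Out: bottleneck 6, flow now 6.
Augment Res→v1→Out: bottleneck 4, flow now 10.
Augment Res→v2→Out: bottleneck 4, flow now 14.
Augment Res→v2→v6→Out: bottleneck 3, flow now 17.
No augmenting path remains; maximum flow = 17.
By max-flow min-cut, the minimum cut capacity equals the max flow.
In the residual graph, reachable from Res: {Res, v1, v3}.
Min-cut edges: Res→v2 (7), Res→Out (6), v1→Out (4); capacity 7 + 6 + 4 = 17.

17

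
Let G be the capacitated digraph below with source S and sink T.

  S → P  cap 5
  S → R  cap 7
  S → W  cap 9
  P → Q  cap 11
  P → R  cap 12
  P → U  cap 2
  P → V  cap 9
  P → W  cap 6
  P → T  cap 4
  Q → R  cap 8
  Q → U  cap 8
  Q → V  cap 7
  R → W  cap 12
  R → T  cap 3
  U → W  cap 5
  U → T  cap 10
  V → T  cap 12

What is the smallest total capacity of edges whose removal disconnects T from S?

Augment S→P→T: bottleneck 4, flow now 4.
Augment S→R→T: bottleneck 3, flow now 7.
Augment S→P→U→T: bottleneck 1, flow now 8.
No augmenting path remains; maximum flow = 8.
By max-flow min-cut, the minimum cut capacity equals the max flow.
In the residual graph, reachable from S: {S, R, W}.
Min-cut edges: S→P (5), R→T (3); capacity 5 + 3 = 8.

8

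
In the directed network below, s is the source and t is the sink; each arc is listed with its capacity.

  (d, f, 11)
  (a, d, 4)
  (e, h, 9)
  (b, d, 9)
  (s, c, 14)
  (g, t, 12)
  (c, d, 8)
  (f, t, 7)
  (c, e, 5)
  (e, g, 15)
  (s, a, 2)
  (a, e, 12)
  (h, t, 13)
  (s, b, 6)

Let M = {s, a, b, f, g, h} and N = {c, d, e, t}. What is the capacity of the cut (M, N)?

Edges leaving {s, a, b, f, g, h}: s→c (14), a→d (4), a→e (12), b→d (9), f→t (7), g→t (12), h→t (13).
Cut capacity = 14 + 4 + 12 + 9 + 7 + 12 + 13 = 71.

71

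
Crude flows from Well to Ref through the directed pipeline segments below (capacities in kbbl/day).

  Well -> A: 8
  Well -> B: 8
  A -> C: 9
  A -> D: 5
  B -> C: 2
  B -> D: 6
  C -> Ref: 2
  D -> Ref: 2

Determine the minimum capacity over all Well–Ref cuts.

Augment Well→A→C→Ref: bottleneck 2, flow now 2.
Augment Well→A→D→Ref: bottleneck 2, flow now 4.
No augmenting path remains; maximum flow = 4.
By max-flow min-cut, the minimum cut capacity equals the max flow.
In the residual graph, reachable from Well: {Well, A, B, C, D}.
Min-cut edges: C→Ref (2), D→Ref (2); capacity 2 + 2 = 4.

4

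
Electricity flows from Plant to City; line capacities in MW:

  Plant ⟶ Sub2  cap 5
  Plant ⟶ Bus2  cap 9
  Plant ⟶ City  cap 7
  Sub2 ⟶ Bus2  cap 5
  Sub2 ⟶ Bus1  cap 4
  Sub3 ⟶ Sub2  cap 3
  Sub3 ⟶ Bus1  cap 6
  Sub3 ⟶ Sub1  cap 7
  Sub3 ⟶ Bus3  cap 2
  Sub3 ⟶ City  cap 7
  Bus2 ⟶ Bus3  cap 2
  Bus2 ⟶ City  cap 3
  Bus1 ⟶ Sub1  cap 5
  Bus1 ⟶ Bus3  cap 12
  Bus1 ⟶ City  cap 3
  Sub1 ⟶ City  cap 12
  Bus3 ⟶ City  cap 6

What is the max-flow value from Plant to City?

Augment Plant→City: bottleneck 7, flow now 7.
Augment Plant→Bus2→City: bottleneck 3, flow now 10.
Augment Plant→Sub2→Bus1→City: bottleneck 3, flow now 13.
Augment Plant→Bus2→Bus3→City: bottleneck 2, flow now 15.
Augment Plant→Sub2→Bus1→Sub1→City: bottleneck 1, flow now 16.
No augmenting path remains; maximum flow = 16.
In the residual graph, reachable from Plant: {Plant, Sub2, Bus2}.
Min-cut edges: Plant→City (7), Sub2→Bus1 (4), Bus2→Bus3 (2), Bus2→City (3); capacity 7 + 4 + 2 + 3 = 16.
This cut is saturated, so no flow can exceed 16.

16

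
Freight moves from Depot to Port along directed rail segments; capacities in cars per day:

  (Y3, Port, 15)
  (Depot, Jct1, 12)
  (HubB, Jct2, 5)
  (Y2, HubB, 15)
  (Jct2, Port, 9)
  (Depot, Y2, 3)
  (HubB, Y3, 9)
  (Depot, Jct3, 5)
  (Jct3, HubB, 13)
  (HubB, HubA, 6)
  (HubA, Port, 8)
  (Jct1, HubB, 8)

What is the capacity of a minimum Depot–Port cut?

Augment Depot→Jct1→HubB→HubA→Port: bottleneck 6, flow now 6.
Augment Depot→Jct1→HubB→Y3→Port: bottleneck 2, flow now 8.
Augment Depot→Y2→HubB→Y3→Port: bottleneck 3, flow now 11.
Augment Depot→Jct3→HubB→Y3→Port: bottleneck 4, flow now 15.
Augment Depot→Jct3→HubB→Jct2→Port: bottleneck 1, flow now 16.
No augmenting path remains; maximum flow = 16.
By max-flow min-cut, the minimum cut capacity equals the max flow.
In the residual graph, reachable from Depot: {Depot, Jct1}.
Min-cut edges: Depot→Y2 (3), Depot→Jct3 (5), Jct1→HubB (8); capacity 3 + 5 + 8 = 16.

16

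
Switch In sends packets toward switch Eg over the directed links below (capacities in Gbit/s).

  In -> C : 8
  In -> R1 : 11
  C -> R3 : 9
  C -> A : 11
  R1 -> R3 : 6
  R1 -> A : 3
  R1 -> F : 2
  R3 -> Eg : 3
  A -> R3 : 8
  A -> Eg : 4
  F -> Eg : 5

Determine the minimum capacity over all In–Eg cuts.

Augment In→C→R3→Eg: bottleneck 3, flow now 3.
Augment In→C→A→Eg: bottleneck 4, flow now 7.
Augment In→R1→F→Eg: bottleneck 2, flow now 9.
No augmenting path remains; maximum flow = 9.
By max-flow min-cut, the minimum cut capacity equals the max flow.
In the residual graph, reachable from In: {In, C, R1, R3, A}.
Min-cut edges: R1→F (2), R3→Eg (3), A→Eg (4); capacity 2 + 3 + 4 = 9.

9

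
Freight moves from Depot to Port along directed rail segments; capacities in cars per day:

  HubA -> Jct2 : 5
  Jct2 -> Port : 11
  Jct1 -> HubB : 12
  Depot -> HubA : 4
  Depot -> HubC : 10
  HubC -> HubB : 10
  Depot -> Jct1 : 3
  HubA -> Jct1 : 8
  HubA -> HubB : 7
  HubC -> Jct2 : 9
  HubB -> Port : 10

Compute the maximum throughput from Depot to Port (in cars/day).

Augment Depot→HubC→Jct2→Port: bottleneck 9, flow now 9.
Augment Depot→HubC→HubB→Port: bottleneck 1, flow now 10.
Augment Depot→HubA→Jct2→Port: bottleneck 2, flow now 12.
Augment Depot→HubA→HubB→Port: bottleneck 2, flow now 14.
Augment Depot→Jct1→HubB→Port: bottleneck 3, flow now 17.
No augmenting path remains; maximum flow = 17.
In the residual graph, reachable from Depot: {Depot}.
Min-cut edges: Depot→HubC (10), Depot→HubA (4), Depot→Jct1 (3); capacity 10 + 4 + 3 = 17.
This cut is saturated, so no flow can exceed 17.

17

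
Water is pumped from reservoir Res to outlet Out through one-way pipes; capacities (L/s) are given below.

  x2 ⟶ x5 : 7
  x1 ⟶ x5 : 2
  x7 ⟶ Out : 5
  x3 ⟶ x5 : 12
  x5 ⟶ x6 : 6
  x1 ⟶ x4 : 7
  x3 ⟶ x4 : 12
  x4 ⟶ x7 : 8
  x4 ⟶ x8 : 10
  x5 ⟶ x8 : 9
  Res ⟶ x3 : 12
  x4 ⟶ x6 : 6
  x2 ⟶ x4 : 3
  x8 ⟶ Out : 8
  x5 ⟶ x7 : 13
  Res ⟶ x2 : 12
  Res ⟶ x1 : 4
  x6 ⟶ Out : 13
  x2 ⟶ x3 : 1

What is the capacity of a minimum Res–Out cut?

Augment Res→x1→x4→x6→Out: bottleneck 4, flow now 4.
Augment Res→x2→x4→x6→Out: bottleneck 2, flow now 6.
Augment Res→x2→x4→x7→Out: bottleneck 1, flow now 7.
Augment Res→x2→x5→x6→Out: bottleneck 6, flow now 13.
Augment Res→x2→x5→x7→Out: bottleneck 1, flow now 14.
Augment Res→x3→x4→x7→Out: bottleneck 3, flow now 17.
Augment Res→x3→x4→x8→Out: bottleneck 8, flow now 25.
No augmenting path remains; maximum flow = 25.
By max-flow min-cut, the minimum cut capacity equals the max flow.
In the residual graph, reachable from Res: {Res, x1, x2, x3, x4, x5, x7, x8}.
Min-cut edges: x4→x6 (6), x5→x6 (6), x7→Out (5), x8→Out (8); capacity 6 + 6 + 5 + 8 = 25.

25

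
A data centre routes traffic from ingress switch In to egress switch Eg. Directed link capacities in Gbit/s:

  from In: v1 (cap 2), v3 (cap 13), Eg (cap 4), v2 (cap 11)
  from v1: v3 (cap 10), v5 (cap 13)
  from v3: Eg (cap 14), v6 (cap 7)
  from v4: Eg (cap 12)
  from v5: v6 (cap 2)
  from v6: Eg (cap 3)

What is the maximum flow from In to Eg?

Augment In→Eg: bottleneck 4, flow now 4.
Augment In→v3→Eg: bottleneck 13, flow now 17.
Augment In→v1→v3→Eg: bottleneck 1, flow now 18.
Augment In→v1→v3→v6→Eg: bottleneck 1, flow now 19.
No augmenting path remains; maximum flow = 19.
In the residual graph, reachable from In: {In, v2}.
Min-cut edges: In→v1 (2), In→v3 (13), In→Eg (4); capacity 2 + 13 + 4 = 19.
This cut is saturated, so no flow can exceed 19.

19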